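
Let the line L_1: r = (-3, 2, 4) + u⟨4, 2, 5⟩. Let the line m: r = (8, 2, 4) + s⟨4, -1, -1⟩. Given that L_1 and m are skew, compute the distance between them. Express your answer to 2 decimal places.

1.22

Common perpendicular direction n = (4, 2, 5) × (4, -1, -1) = (3, 24, -12).
With w = (8, 2, 4) − (-3, 2, 4) = (11, 0, 0), w · n = 33.
Distance = |w · n| / |n| = |33| / √729 ≈ 1.22.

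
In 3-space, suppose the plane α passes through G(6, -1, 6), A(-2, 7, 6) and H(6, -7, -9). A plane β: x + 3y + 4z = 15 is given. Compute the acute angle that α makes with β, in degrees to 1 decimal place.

71.3

GA = (-8, 8, 0), GH = (0, -6, -15); a normal to α is GA × GH = (-120, -120, 48).
Using G: α has equation -120x - 120y + 48z = -312.
cos θ = |n₁·n₂| / (|n₁||n₂|) = |-288| / (√31104 · √26).
θ = arccos(0.32026) ≈ 71.3°.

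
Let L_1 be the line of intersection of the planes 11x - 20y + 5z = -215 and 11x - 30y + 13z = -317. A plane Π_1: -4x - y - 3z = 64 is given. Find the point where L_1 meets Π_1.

Direction of L_1: (11, -20, 5) × (11, -30, 13) = (-110, -88, -110).
A point on L_1: solving the two plane equations with x = -30 gives (-30, -13, -29).
Substitute r = (-30, -13, -29) + t(-110, -88, -110) into the plane: 220 + 858t = 64, so t = -2/11.
Intersection: (-30, -13, -29) + (-2/11)·(-110, -88, -110) = (-10, 3, -9).

(-10, 3, -9)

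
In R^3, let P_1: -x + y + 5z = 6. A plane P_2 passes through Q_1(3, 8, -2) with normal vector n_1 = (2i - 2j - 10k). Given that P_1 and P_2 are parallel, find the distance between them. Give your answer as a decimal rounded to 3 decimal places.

2.117

P_2: n_1·r = n_1·Q_1 gives 2x - 2y - 10z = 10.
Rescale P_2 by 1/(-2): -x + y + 5z = -5. Then distance = |6 − (-5)| / √27 ≈ 2.117.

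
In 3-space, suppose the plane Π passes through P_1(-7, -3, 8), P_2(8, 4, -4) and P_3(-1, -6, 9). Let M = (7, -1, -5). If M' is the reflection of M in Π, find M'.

P_1P_2 = (15, 7, -12), P_1P_3 = (6, -3, 1); a normal to Π is P_1P_2 × P_1P_3 = (-29, -87, -87).
Using P_1: Π has equation -29x - 87y - 87z = -232.
λ = (n·M − d)/|n|² = (319 − (-232))/15979 = 1/29.
Reflection = M − 2λn = (7, -1, -5) − (2/29)·(-29, -87, -87) = (9, 5, 1).

(9, 5, 1)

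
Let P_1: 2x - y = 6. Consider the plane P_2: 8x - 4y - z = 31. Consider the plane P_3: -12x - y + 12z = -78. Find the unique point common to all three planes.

Solving the 3×3 linear system 2x - y = 6, 8x - 4y - z = 31, -12x - y + 12z = -78 (e.g. by elimination or Cramer's rule, determinant = -14) gives (0, -6, -7).

(0, -6, -7)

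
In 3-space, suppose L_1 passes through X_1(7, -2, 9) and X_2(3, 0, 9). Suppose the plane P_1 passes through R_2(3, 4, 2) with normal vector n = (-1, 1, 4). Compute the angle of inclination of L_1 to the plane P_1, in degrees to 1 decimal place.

18.4

A direction vector for L_1 is X_2 − X_1 = (-4, 2, 0).
P_1: n·r = n·R_2 gives -x + y + 4z = 9.
sin θ = |n·v| / (|n||v|) = |6| / (√18 · √20) = 0.31623.
θ ≈ 18.4°.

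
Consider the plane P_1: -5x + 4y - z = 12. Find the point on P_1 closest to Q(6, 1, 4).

Foot = Q − λn with λ = (n·Q − d)/|n|² = (-30 − 12)/42 = -1.
Foot = (6, 1, 4) − (-1)·(-5, 4, -1) = (1, 5, 3).

(1, 5, 3)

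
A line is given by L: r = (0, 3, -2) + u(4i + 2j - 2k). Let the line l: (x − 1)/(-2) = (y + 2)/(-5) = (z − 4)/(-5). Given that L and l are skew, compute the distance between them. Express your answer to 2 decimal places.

l has direction (-2, -5, -5) through (1, -2, 4).
Common perpendicular direction n = (4, 2, -2) × (-2, -5, -5) = (-20, 24, -16).
With w = (1, -2, 4) − (0, 3, -2) = (1, -5, 6), w · n = -236.
Distance = |w · n| / |n| = |-236| / √1232 ≈ 6.72.

6.72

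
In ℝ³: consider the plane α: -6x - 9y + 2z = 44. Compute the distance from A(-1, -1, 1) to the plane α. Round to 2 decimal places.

n·A − d = (-6)·(-1) + (-9)·(-1) + (2)·(1) − 44 = -27; |n| = √121.
Distance = |-27| / √121 = 27/√121 ≈ 2.45.

2.45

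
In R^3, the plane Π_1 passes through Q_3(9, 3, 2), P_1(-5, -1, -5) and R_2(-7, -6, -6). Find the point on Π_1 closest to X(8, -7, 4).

Q_3P_1 = (-14, -4, -7), Q_3R_2 = (-16, -9, -8); a normal to Π_1 is Q_3P_1 × Q_3R_2 = (-31, 0, 62).
Using Q_3: Π_1 has equation -31x + 62z = -155.
Foot = X − λn with λ = (n·X − d)/|n|² = (0 − (-155))/4805 = 1/31.
Foot = (8, -7, 4) − (1/31)·(-31, 0, 62) = (9, -7, 2).

(9, -7, 2)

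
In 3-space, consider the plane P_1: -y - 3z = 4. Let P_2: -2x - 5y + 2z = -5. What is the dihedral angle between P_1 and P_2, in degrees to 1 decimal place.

86.8

cos θ = |n₁·n₂| / (|n₁||n₂|) = |-1| / (√10 · √33).
θ = arccos(0.05505) ≈ 86.8°.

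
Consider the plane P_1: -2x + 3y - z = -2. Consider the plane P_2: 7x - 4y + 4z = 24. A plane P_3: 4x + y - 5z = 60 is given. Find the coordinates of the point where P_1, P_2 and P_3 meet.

(8, 3, -5)

Solving the 3×3 linear system -2x + 3y - z = -2, 7x - 4y + 4z = 24, 4x + y - 5z = 60 (e.g. by elimination or Cramer's rule, determinant = 98) gives (8, 3, -5).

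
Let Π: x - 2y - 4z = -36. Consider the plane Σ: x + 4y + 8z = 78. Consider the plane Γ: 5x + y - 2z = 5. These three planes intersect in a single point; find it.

Solving the 3×3 linear system x - 2y - 4z = -36, x + 4y + 8z = 78, 5x + y - 2z = 5 (e.g. by elimination or Cramer's rule, determinant = -24) gives (2, 7, 6).

(2, 7, 6)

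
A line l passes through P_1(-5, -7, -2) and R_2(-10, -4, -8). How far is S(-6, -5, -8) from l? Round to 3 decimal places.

A direction vector for l is R_2 − P_1 = (-5, 3, -6).
Taking (-5, -7, -2) on l with direction v = (-5, 3, -6): w = S − (-5, -7, -2) = (-1, 2, -6), and w × v = (6, 24, 7).
Distance = |w × v| / |v| = √661 / √70 ≈ 3.073.

3.073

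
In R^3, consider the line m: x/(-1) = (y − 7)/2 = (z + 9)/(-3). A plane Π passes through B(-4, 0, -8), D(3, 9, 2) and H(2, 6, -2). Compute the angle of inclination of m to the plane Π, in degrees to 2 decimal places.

m has direction (-1, 2, -3) through (0, 7, -9).
BD = (7, 9, 10), BH = (6, 6, 6); a normal to Π is BD × BH = (-6, 18, -12).
Using B: Π has equation -6x + 18y - 12z = 120.
sin θ = |n·v| / (|n||v|) = |78| / (√504 · √14) = 0.92857.
θ ≈ 68.21°.

68.21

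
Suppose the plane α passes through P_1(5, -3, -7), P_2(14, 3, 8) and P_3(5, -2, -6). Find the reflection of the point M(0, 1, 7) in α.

(10, 11, -3)

P_1P_2 = (9, 6, 15), P_1P_3 = (0, 1, 1); a normal to α is P_1P_2 × P_1P_3 = (-9, -9, 9).
Using P_1: α has equation -9x - 9y + 9z = -81.
λ = (n·M − d)/|n|² = (54 − (-81))/243 = 5/9.
Reflection = M − 2λn = (0, 1, 7) − (10/9)·(-9, -9, 9) = (10, 11, -3).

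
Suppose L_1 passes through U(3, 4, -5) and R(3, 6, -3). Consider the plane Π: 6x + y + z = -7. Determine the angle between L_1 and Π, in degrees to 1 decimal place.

A direction vector for L_1 is R − U = (0, 2, 2).
sin θ = |n·v| / (|n||v|) = |4| / (√38 · √8) = 0.22942.
θ ≈ 13.3°.

13.3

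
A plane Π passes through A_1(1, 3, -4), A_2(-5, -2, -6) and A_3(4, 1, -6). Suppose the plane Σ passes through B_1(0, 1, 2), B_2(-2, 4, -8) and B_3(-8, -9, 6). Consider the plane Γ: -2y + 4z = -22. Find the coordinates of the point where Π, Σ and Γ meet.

A_1A_2 = (-6, -5, -2), A_1A_3 = (3, -2, -2); a normal to Π is A_1A_2 × A_1A_3 = (6, -18, 27).
Using A_1: Π has equation 6x - 18y + 27z = -156.
B_1B_2 = (-2, 3, -10), B_1B_3 = (-8, -10, 4); a normal to Σ is B_1B_2 × B_1B_3 = (-88, 88, 44).
Using B_1: Σ has equation -88x + 88y + 44z = 176.
Solving the 3×3 linear system 6x - 18y + 27z = -156, -88x + 88y + 44z = 176, -2y + 4z = -22 (e.g. by elimination or Cramer's rule, determinant = 1056) gives (4, 7, -2).

(4, 7, -2)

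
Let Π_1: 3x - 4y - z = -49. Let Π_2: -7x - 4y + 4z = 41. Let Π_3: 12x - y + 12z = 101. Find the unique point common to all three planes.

(-3, 7, 12)

Solving the 3×3 linear system 3x - 4y - z = -49, -7x - 4y + 4z = 41, 12x - y + 12z = 101 (e.g. by elimination or Cramer's rule, determinant = -715) gives (-3, 7, 12).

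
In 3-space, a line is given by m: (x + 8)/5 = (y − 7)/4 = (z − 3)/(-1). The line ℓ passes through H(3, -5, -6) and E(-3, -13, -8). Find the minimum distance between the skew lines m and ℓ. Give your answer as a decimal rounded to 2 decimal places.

8.08

m has direction (5, 4, -1) through (-8, 7, 3).
A direction vector for ℓ is E − H = (-6, -8, -2).
Common perpendicular direction n = (5, 4, -1) × (-6, -8, -2) = (-16, 16, -16).
With w = (3, -5, -6) − (-8, 7, 3) = (11, -12, -9), w · n = -224.
Distance = |w · n| / |n| = |-224| / √768 ≈ 8.08.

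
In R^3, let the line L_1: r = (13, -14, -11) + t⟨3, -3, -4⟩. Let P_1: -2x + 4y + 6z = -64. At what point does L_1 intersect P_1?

(7, -8, -3)

Substitute r = (13, -14, -11) + t(3, -3, -4) into the plane: -148 + (-42)t = -64, so t = -2.
Intersection: (13, -14, -11) + (-2)·(3, -3, -4) = (7, -8, -3).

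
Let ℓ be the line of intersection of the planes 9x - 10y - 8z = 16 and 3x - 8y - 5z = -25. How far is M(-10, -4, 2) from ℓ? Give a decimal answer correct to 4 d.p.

21.7861

Direction of ℓ: (9, -10, -8) × (3, -8, -5) = (-14, 21, -42).
A point on ℓ: solving the two plane equations with x = 10 gives (10, 5, 3).
Taking (10, 5, 3) on ℓ with direction v = (-14, 21, -42): w = M − (10, 5, 3) = (-20, -9, -1), and w × v = (399, -826, -546).
Distance = |w × v| / |v| = √1139593 / √2401 ≈ 21.7861.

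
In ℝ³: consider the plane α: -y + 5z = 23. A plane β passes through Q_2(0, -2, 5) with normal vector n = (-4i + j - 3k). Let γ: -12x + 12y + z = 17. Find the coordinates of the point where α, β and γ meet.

β: n·r = n·Q_2 gives -4x + y - 3z = -17.
Solving the 3×3 linear system -y + 5z = 23, -4x + y - 3z = -17, -12x + 12y + z = 17 (e.g. by elimination or Cramer's rule, determinant = -220) gives (1, 2, 5).

(1, 2, 5)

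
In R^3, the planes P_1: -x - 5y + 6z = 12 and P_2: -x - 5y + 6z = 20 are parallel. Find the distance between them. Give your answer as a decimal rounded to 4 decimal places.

Same normal n = (-1, -5, 6) with |n| = √62; distance = |12 − 20| / |n| = 8/√62 ≈ 1.0160.

1.0160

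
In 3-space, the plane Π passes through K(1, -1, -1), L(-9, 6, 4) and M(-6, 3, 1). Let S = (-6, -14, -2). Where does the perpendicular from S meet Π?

KL = (-10, 7, 5), KM = (-7, 4, 2); a normal to Π is KL × KM = (-6, -15, 9).
Using K: Π has equation -6x - 15y + 9z = 0.
Foot = S − λn with λ = (n·S − d)/|n|² = (228 − 0)/342 = 2/3.
Foot = (-6, -14, -2) − (2/3)·(-6, -15, 9) = (-2, -4, -8).

(-2, -4, -8)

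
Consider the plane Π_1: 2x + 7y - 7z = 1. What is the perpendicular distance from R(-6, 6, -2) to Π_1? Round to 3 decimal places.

n·R − d = (2)·(-6) + (7)·(6) + (-7)·(-2) − 1 = 43; |n| = √102.
Distance = |43| / √102 = 43/√102 ≈ 4.258.

4.258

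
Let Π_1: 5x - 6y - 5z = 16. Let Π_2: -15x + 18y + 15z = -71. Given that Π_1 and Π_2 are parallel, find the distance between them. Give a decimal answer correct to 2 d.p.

Rescale Π_2 by 1/(-3): 5x - 6y - 5z = 71/3. Then distance = |16 − (71/3)| / √86 ≈ 0.83.

0.83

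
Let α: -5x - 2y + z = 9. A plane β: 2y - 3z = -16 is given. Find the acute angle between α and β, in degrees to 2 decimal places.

cos θ = |n₁·n₂| / (|n₁||n₂|) = |-7| / (√30 · √13).
θ = arccos(0.35446) ≈ 69.24°.

69.24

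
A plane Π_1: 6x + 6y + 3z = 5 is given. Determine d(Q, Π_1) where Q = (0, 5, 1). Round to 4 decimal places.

3.1111

n·Q − d = (6)·(0) + (6)·(5) + (3)·(1) − 5 = 28; |n| = √81.
Distance = |28| / √81 = 28/√81 ≈ 3.1111.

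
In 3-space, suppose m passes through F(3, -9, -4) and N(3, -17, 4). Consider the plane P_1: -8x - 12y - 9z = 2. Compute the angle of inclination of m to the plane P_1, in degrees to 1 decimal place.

7.2

A direction vector for m is N − F = (0, -8, 8).
sin θ = |n·v| / (|n||v|) = |24| / (√289 · √128) = 0.12478.
θ ≈ 7.2°.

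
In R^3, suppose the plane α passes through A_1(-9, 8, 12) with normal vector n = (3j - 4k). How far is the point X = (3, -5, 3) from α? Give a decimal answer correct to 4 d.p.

α: n·r = n·A_1 gives 3y - 4z = -24.
n·X − d = (0)·(3) + (3)·(-5) + (-4)·(3) − (-24) = -3; |n| = √25.
Distance = |-3| / √25 = 3/√25 ≈ 0.6000.

0.6000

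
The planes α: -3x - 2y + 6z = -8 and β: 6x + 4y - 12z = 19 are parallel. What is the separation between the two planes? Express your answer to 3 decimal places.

Rescale β by 1/(-2): -3x - 2y + 6z = -19/2. Then distance = |-8 − (-19/2)| / √49 ≈ 0.214.

0.214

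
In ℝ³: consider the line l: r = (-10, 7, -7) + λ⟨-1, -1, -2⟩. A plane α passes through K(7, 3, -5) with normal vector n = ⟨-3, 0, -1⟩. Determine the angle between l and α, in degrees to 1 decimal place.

α: n·r = n·K gives -3x - z = -16.
sin θ = |n·v| / (|n||v|) = |5| / (√10 · √6) = 0.64550.
θ ≈ 40.2°.

40.2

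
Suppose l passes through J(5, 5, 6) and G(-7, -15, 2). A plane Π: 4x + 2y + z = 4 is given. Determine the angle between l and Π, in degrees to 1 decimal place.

A direction vector for l is G − J = (-12, -20, -4).
sin θ = |n·v| / (|n||v|) = |-92| / (√21 · √560) = 0.84837.
θ ≈ 58.0°.

58.0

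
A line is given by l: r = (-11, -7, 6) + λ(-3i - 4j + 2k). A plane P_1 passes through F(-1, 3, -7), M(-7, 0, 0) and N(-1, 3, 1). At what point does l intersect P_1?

FM = (-6, -3, 7), FN = (0, 0, 8); a normal to P_1 is FM × FN = (-24, 48, 0).
Using F: P_1 has equation -24x + 48y = 168.
Substitute r = (-11, -7, 6) + t(-3, -4, 2) into the plane: -72 + (-120)t = 168, so t = -2.
Intersection: (-11, -7, 6) + (-2)·(-3, -4, 2) = (-5, 1, 2).

(-5, 1, 2)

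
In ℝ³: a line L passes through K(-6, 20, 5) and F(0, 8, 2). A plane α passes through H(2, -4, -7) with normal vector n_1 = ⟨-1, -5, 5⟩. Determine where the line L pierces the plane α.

A direction vector for L is F − K = (6, -12, -3).
α: n_1·r = n_1·H gives -x - 5y + 5z = -17.
Substitute r = (-6, 20, 5) + t(6, -12, -3) into the plane: -69 + 39t = -17, so t = 4/3.
Intersection: (-6, 20, 5) + (4/3)·(6, -12, -3) = (2, 4, 1).

(2, 4, 1)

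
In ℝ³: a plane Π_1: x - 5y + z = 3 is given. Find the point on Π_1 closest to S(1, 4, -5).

(2, -1, -4)

Foot = S − λn with λ = (n·S − d)/|n|² = (-24 − 3)/27 = -1.
Foot = (1, 4, -5) − (-1)·(1, -5, 1) = (2, -1, -4).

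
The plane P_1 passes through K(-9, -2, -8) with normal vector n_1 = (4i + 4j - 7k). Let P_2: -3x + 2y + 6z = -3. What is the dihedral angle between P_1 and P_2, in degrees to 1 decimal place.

P_1: n_1·r = n_1·K gives 4x + 4y - 7z = 12.
cos θ = |n₁·n₂| / (|n₁||n₂|) = |-46| / (√81 · √49).
θ = arccos(0.73016) ≈ 43.1°.

43.1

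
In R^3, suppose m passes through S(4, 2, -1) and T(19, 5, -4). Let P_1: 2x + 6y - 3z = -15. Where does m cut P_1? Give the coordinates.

(-6, 0, 1)

A direction vector for m is T − S = (15, 3, -3).
Substitute r = (4, 2, -1) + t(15, 3, -3) into the plane: 23 + 57t = -15, so t = -2/3.
Intersection: (4, 2, -1) + (-2/3)·(15, 3, -3) = (-6, 0, 1).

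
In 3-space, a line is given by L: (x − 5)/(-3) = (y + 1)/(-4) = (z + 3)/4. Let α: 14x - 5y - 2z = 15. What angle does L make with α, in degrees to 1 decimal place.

L has direction (-3, -4, 4) through (5, -1, -3).
sin θ = |n·v| / (|n||v|) = |-30| / (√225 · √41) = 0.31235.
θ ≈ 18.2°.

18.2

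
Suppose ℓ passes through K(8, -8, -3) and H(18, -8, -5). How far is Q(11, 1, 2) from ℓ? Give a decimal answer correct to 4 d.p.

10.5430

A direction vector for ℓ is H − K = (10, 0, -2).
Taking (8, -8, -3) on ℓ with direction v = (10, 0, -2): w = Q − (8, -8, -3) = (3, 9, 5), and w × v = (-18, 56, -90).
Distance = |w × v| / |v| = √11560 / √104 ≈ 10.5430.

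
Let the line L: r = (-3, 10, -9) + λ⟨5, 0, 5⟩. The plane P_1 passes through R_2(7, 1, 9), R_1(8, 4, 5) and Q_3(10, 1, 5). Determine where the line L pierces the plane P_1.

R_2R_1 = (1, 3, -4), R_2Q_3 = (3, 0, -4); a normal to P_1 is R_2R_1 × R_2Q_3 = (-12, -8, -9).
Using R_2: P_1 has equation -12x - 8y - 9z = -173.
Substitute r = (-3, 10, -9) + t(5, 0, 5) into the plane: 37 + (-105)t = -173, so t = 2.
Intersection: (-3, 10, -9) + 2·(5, 0, 5) = (7, 10, 1).

(7, 10, 1)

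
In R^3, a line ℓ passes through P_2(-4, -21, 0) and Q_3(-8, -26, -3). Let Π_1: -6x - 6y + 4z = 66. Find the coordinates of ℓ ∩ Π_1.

(4, -11, 6)

A direction vector for ℓ is Q_3 − P_2 = (-4, -5, -3).
Substitute r = (-4, -21, 0) + t(-4, -5, -3) into the plane: 150 + 42t = 66, so t = -2.
Intersection: (-4, -21, 0) + (-2)·(-4, -5, -3) = (4, -11, 6).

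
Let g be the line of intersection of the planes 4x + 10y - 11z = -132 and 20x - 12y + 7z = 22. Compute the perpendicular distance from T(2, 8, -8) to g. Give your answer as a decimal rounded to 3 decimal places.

20.022

Direction of g: (4, 10, -11) × (20, -12, 7) = (-62, -248, -248).
A point on g: solving the two plane equations with x = -4 gives (-4, -5, 6).
Taking (-4, -5, 6) on g with direction v = (-62, -248, -248): w = T − (-4, -5, 6) = (6, 13, -14), and w × v = (-6696, 2356, -682).
Distance = |w × v| / |v| = √50852276 / √126852 ≈ 20.022.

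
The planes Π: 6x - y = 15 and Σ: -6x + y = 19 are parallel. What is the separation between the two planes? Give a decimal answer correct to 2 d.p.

Rescale Σ by 1/(-1): 6x - y = -19. Then distance = |15 − (-19)| / √37 ≈ 5.59.

5.59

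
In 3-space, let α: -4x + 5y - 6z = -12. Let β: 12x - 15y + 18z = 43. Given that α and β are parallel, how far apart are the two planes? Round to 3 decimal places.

0.266

Rescale β by 1/(-3): -4x + 5y - 6z = -43/3. Then distance = |-12 − (-43/3)| / √77 ≈ 0.266.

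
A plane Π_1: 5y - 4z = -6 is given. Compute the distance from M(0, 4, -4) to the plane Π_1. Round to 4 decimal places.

n·M − d = (0)·(0) + (5)·(4) + (-4)·(-4) − (-6) = 42; |n| = √41.
Distance = |42| / √41 = 42/√41 ≈ 6.5593.

6.5593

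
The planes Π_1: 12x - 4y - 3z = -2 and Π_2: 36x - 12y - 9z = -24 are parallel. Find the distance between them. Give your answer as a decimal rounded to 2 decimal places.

Rescale Π_2 by 1/3: 12x - 4y - 3z = -8. Then distance = |-2 − (-8)| / √169 ≈ 0.46.

0.46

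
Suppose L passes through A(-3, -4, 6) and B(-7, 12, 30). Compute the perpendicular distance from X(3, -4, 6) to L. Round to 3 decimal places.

5.943

A direction vector for L is B − A = (-4, 16, 24).
Taking (-3, -4, 6) on L with direction v = (-4, 16, 24): w = X − (-3, -4, 6) = (6, 0, 0), and w × v = (0, -144, 96).
Distance = |w × v| / |v| = √29952 / √848 ≈ 5.943.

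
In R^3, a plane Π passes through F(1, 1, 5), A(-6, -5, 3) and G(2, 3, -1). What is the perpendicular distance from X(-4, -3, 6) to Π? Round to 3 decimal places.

0.533

FA = (-7, -6, -2), FG = (1, 2, -6); a normal to Π is FA × FG = (40, -44, -8).
Using F: Π has equation 40x - 44y - 8z = -44.
n·X − d = (40)·(-4) + (-44)·(-3) + (-8)·(6) − (-44) = -32; |n| = √3600.
Distance = |-32| / √3600 = 32/√3600 ≈ 0.533.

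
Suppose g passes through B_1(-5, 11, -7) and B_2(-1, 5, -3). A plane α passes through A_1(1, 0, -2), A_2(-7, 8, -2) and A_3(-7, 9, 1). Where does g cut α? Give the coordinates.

(3, -1, 1)

A direction vector for g is B_2 − B_1 = (4, -6, 4).
A_1A_2 = (-8, 8, 0), A_1A_3 = (-8, 9, 3); a normal to α is A_1A_2 × A_1A_3 = (24, 24, -8).
Using A_1: α has equation 24x + 24y - 8z = 40.
Substitute r = (-5, 11, -7) + t(4, -6, 4) into the plane: 200 + (-80)t = 40, so t = 2.
Intersection: (-5, 11, -7) + 2·(4, -6, 4) = (3, -1, 1).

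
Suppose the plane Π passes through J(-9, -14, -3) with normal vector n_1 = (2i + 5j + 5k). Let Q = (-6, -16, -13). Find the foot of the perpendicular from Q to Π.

Π: n_1·r = n_1·J gives 2x + 5y + 5z = -103.
Foot = Q − λn with λ = (n·Q − d)/|n|² = (-157 − (-103))/54 = -1.
Foot = (-6, -16, -13) − (-1)·(2, 5, 5) = (-4, -11, -8).

(-4, -11, -8)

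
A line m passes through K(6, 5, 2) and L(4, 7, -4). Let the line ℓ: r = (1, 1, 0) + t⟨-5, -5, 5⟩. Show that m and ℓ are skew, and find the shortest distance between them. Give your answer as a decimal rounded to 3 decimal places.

2.041

A direction vector for m is L − K = (-2, 2, -6).
Common perpendicular direction n = (-2, 2, -6) × (-5, -5, 5) = (-20, 40, 20).
With w = (1, 1, 0) − (6, 5, 2) = (-5, -4, -2), w · n = -100.
Since n ≠ 0 the lines are not parallel, and w · n = -100 ≠ 0 so they do not intersect; hence they are skew.
Distance = |w · n| / |n| = |-100| / √2400 ≈ 2.041.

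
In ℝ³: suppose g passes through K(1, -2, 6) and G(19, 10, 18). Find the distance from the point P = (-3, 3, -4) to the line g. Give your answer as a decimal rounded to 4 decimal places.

10.6080

A direction vector for g is G − K = (18, 12, 12).
Taking (1, -2, 6) on g with direction v = (18, 12, 12): w = P − (1, -2, 6) = (-4, 5, -10), and w × v = (180, -132, -138).
Distance = |w × v| / |v| = √68868 / √612 ≈ 10.6080.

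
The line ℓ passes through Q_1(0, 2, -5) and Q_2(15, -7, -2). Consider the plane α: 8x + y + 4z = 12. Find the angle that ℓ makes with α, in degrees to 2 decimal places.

A direction vector for ℓ is Q_2 − Q_1 = (15, -9, 3).
sin θ = |n·v| / (|n||v|) = |123| / (√81 · √315) = 0.77003.
θ ≈ 50.36°.

50.36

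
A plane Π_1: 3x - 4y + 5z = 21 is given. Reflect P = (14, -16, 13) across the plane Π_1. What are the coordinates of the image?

(-4, 8, -17)

λ = (n·P − d)/|n|² = (171 − 21)/50 = 3.
Reflection = P − 2λn = (14, -16, 13) − 6·(3, -4, 5) = (-4, 8, -17).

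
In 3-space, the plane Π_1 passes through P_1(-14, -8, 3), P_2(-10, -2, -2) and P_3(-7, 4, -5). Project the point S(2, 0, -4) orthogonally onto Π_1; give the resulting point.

P_1P_2 = (4, 6, -5), P_1P_3 = (7, 12, -8); a normal to Π_1 is P_1P_2 × P_1P_3 = (12, -3, 6).
Using P_1: Π_1 has equation 12x - 3y + 6z = -126.
Foot = S − λn with λ = (n·S − d)/|n|² = (0 − (-126))/189 = 2/3.
Foot = (2, 0, -4) − (2/3)·(12, -3, 6) = (-6, 2, -8).

(-6, 2, -8)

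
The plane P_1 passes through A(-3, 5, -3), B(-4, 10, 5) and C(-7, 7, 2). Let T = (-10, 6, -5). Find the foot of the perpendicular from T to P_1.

(-9, 3, -3)

AB = (-1, 5, 8), AC = (-4, 2, 5); a normal to P_1 is AB × AC = (9, -27, 18).
Using A: P_1 has equation 9x - 27y + 18z = -216.
Foot = T − λn with λ = (n·T − d)/|n|² = (-342 − (-216))/1134 = -1/9.
Foot = (-10, 6, -5) − (-1/9)·(9, -27, 18) = (-9, 3, -3).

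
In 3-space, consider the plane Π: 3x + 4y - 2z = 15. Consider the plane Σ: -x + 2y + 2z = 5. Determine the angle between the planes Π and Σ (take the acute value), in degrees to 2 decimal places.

86.45

cos θ = |n₁·n₂| / (|n₁||n₂|) = |1| / (√29 · √9).
θ = arccos(0.06190) ≈ 86.45°.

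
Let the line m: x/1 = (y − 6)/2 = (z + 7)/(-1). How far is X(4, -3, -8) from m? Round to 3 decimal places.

m has direction (1, 2, -1) through (0, 6, -7).
Taking (0, 6, -7) on m with direction v = (1, 2, -1): w = X − (0, 6, -7) = (4, -9, -1), and w × v = (11, 3, 17).
Distance = |w × v| / |v| = √419 / √6 ≈ 8.357.

8.357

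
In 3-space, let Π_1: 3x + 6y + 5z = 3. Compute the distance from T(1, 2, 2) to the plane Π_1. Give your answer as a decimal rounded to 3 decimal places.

2.630

n·T − d = (3)·(1) + (6)·(2) + (5)·(2) − 3 = 22; |n| = √70.
Distance = |22| / √70 = 22/√70 ≈ 2.630.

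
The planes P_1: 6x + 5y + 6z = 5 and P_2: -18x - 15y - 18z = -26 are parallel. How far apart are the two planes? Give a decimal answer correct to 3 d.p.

Rescale P_2 by 1/(-3): 6x + 5y + 6z = 26/3. Then distance = |5 − (26/3)| / √97 ≈ 0.372.

0.372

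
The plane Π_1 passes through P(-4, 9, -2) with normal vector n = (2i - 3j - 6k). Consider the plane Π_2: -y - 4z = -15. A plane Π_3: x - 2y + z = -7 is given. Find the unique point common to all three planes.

Π_1: n·r = n·P gives 2x - 3y - 6z = -23.
Solving the 3×3 linear system 2x - 3y - 6z = -23, -y - 4z = -15, x - 2y + z = -7 (e.g. by elimination or Cramer's rule, determinant = -12) gives (5, 7, 2).

(5, 7, 2)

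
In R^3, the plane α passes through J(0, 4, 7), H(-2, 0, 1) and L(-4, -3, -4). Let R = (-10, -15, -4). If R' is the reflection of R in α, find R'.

JH = (-2, -4, -6), JL = (-4, -7, -11); a normal to α is JH × JL = (2, 2, -2).
Using J: α has equation 2x + 2y - 2z = -6.
λ = (n·R − d)/|n|² = (-42 − (-6))/12 = -3.
Reflection = R − 2λn = (-10, -15, -4) − (-6)·(2, 2, -2) = (2, -3, -16).

(2, -3, -16)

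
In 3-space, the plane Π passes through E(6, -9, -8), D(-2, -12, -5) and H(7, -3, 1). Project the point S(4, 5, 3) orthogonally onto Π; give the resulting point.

ED = (-8, -3, 3), EH = (1, 6, 9); a normal to Π is ED × EH = (-45, 75, -45).
Using E: Π has equation -45x + 75y - 45z = -585.
Foot = S − λn with λ = (n·S − d)/|n|² = (60 − (-585))/9675 = 1/15.
Foot = (4, 5, 3) − (1/15)·(-45, 75, -45) = (7, 0, 6).

(7, 0, 6)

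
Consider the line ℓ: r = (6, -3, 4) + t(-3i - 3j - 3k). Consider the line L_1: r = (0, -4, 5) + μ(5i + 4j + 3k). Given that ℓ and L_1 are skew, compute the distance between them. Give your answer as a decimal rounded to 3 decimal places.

1.225

Common perpendicular direction n = (-3, -3, -3) × (5, 4, 3) = (3, -6, 3).
With w = (0, -4, 5) − (6, -3, 4) = (-6, -1, 1), w · n = -9.
Distance = |w · n| / |n| = |-9| / √54 ≈ 1.225.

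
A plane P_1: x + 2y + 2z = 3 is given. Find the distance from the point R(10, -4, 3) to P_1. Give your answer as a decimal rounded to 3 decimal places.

n·R − d = (1)·(10) + (2)·(-4) + (2)·(3) − 3 = 5; |n| = √9.
Distance = |5| / √9 = 5/√9 ≈ 1.667.

1.667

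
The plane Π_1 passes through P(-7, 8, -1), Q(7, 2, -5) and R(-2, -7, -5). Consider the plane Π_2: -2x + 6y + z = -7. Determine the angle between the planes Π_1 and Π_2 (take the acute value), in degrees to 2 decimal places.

84.83

PQ = (14, -6, -4), PR = (5, -15, -4); a normal to Π_1 is PQ × PR = (-36, 36, -180).
Using P: Π_1 has equation -36x + 36y - 180z = 720.
cos θ = |n₁·n₂| / (|n₁||n₂|) = |108| / (√34992 · √41).
θ = arccos(0.09017) ≈ 84.83°.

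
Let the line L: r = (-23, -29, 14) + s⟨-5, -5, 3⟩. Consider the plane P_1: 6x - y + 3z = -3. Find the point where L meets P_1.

(-3, -9, 2)

Substitute r = (-23, -29, 14) + t(-5, -5, 3) into the plane: -67 + (-16)t = -3, so t = -4.
Intersection: (-23, -29, 14) + (-4)·(-5, -5, 3) = (-3, -9, 2).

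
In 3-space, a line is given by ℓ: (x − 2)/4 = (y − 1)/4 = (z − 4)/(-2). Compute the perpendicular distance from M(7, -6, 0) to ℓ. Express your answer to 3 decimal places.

9.487

ℓ has direction (4, 4, -2) through (2, 1, 4).
Taking (2, 1, 4) on ℓ with direction v = (4, 4, -2): w = M − (2, 1, 4) = (5, -7, -4), and w × v = (30, -6, 48).
Distance = |w × v| / |v| = √3240 / √36 ≈ 9.487.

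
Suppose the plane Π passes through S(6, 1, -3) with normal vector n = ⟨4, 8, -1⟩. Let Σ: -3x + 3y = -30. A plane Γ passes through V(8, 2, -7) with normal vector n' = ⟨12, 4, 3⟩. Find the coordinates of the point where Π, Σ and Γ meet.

Π: n·r = n·S gives 4x + 8y - z = 35.
Γ: n'·r = n'·V gives 12x + 4y + 3z = 83.
Solving the 3×3 linear system 4x + 8y - z = 35, -3x + 3y = -30, 12x + 4y + 3z = 83 (e.g. by elimination or Cramer's rule, determinant = 156) gives (9, -1, -7).

(9, -1, -7)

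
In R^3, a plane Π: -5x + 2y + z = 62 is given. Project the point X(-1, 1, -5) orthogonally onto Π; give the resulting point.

(-11, 5, -3)

Foot = X − λn with λ = (n·X − d)/|n|² = (2 − 62)/30 = -2.
Foot = (-1, 1, -5) − (-2)·(-5, 2, 1) = (-11, 5, -3).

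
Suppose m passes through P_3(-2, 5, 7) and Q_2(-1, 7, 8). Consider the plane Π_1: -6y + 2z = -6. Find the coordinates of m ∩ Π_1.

(-3, 3, 6)

A direction vector for m is Q_2 − P_3 = (1, 2, 1).
Substitute r = (-2, 5, 7) + t(1, 2, 1) into the plane: -16 + (-10)t = -6, so t = -1.
Intersection: (-2, 5, 7) + (-1)·(1, 2, 1) = (-3, 3, 6).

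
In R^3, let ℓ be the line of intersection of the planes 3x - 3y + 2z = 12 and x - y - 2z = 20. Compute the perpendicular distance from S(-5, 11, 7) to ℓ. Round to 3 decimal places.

Direction of ℓ: (3, -3, 2) × (1, -1, -2) = (8, 8, 0).
A point on ℓ: solving the two plane equations with x = 4 gives (4, -4, -6).
Taking (4, -4, -6) on ℓ with direction v = (8, 8, 0): w = S − (4, -4, -6) = (-9, 15, 13), and w × v = (-104, 104, -192).
Distance = |w × v| / |v| = √58496 / √128 ≈ 21.378.

21.378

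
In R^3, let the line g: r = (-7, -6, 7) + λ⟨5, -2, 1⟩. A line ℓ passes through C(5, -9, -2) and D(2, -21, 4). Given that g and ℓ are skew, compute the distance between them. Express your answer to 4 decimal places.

A direction vector for ℓ is D − C = (-3, -12, 6).
Common perpendicular direction n = (5, -2, 1) × (-3, -12, 6) = (0, -33, -66).
With w = (5, -9, -2) − (-7, -6, 7) = (12, -3, -9), w · n = 693.
Distance = |w · n| / |n| = |693| / √5445 ≈ 9.3915.

9.3915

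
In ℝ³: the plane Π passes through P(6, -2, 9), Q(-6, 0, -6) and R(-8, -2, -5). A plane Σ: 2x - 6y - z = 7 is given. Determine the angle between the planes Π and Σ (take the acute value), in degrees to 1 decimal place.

PQ = (-12, 2, -15), PR = (-14, 0, -14); a normal to Π is PQ × PR = (-28, 42, 28).
Using P: Π has equation -28x + 42y + 28z = 0.
cos θ = |n₁·n₂| / (|n₁||n₂|) = |-336| / (√3332 · √41).
θ = arccos(0.90906) ≈ 24.6°.

24.6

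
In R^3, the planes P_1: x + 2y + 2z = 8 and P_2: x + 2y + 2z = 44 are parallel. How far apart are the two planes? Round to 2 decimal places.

12.00

Same normal n = (1, 2, 2) with |n| = √9; distance = |8 − 44| / |n| = 36/√9 ≈ 12.00.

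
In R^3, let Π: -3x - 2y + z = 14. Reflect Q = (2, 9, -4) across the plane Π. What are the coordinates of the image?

λ = (n·Q − d)/|n|² = (-28 − 14)/14 = -3.
Reflection = Q − 2λn = (2, 9, -4) − (-6)·(-3, -2, 1) = (-16, -3, 2).

(-16, -3, 2)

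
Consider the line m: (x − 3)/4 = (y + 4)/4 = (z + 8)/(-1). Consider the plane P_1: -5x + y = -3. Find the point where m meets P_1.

(-1, -8, -7)

m has direction (4, 4, -1) through (3, -4, -8).
Substitute r = (3, -4, -8) + t(4, 4, -1) into the plane: -19 + (-16)t = -3, so t = -1.
Intersection: (3, -4, -8) + (-1)·(4, 4, -1) = (-1, -8, -7).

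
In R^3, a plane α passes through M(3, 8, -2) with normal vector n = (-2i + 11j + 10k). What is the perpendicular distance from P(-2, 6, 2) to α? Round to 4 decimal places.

α: n·r = n·M gives -2x + 11y + 10z = 62.
n·P − d = (-2)·(-2) + (11)·(6) + (10)·(2) − 62 = 28; |n| = √225.
Distance = |28| / √225 = 28/√225 ≈ 1.8667.

1.8667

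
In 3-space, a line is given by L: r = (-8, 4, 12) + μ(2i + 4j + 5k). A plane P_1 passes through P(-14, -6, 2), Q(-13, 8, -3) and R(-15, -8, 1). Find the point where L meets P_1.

PQ = (1, 14, -5), PR = (-1, -2, -1); a normal to P_1 is PQ × PR = (-24, 6, 12).
Using P: P_1 has equation -24x + 6y + 12z = 324.
Substitute r = (-8, 4, 12) + t(2, 4, 5) into the plane: 360 + 36t = 324, so t = -1.
Intersection: (-8, 4, 12) + (-1)·(2, 4, 5) = (-10, 0, 7).

(-10, 0, 7)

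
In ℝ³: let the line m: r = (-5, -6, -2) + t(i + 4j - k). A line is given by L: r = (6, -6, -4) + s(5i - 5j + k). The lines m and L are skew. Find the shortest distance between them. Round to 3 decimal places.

Common perpendicular direction n = (1, 4, -1) × (5, -5, 1) = (-1, -6, -25).
With w = (6, -6, -4) − (-5, -6, -2) = (11, 0, -2), w · n = 39.
Distance = |w · n| / |n| = |39| / √662 ≈ 1.516.

1.516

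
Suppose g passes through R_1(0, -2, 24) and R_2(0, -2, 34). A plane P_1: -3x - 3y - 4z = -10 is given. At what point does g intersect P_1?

(0, -2, 4)

A direction vector for g is R_2 − R_1 = (0, 0, 10).
Substitute r = (0, -2, 24) + t(0, 0, 10) into the plane: -90 + (-40)t = -10, so t = -2.
Intersection: (0, -2, 24) + (-2)·(0, 0, 10) = (0, -2, 4).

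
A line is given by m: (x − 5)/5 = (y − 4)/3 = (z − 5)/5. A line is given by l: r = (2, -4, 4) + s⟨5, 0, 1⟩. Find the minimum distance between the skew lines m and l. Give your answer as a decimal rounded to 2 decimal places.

m has direction (5, 3, 5) through (5, 4, 5).
Common perpendicular direction n = (5, 3, 5) × (5, 0, 1) = (3, 20, -15).
With w = (2, -4, 4) − (5, 4, 5) = (-3, -8, -1), w · n = -154.
Distance = |w · n| / |n| = |-154| / √634 ≈ 6.12.

6.12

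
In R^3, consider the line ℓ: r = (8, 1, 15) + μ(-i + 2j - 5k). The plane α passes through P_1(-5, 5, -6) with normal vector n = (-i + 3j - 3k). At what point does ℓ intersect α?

α: n·r = n·P_1 gives -x + 3y - 3z = 38.
Substitute r = (8, 1, 15) + t(-1, 2, -5) into the plane: -50 + 22t = 38, so t = 4.
Intersection: (8, 1, 15) + 4·(-1, 2, -5) = (4, 9, -5).

(4, 9, -5)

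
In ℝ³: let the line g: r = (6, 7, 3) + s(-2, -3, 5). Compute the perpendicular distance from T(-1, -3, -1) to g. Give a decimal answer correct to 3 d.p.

Taking (6, 7, 3) on g with direction v = (-2, -3, 5): w = T − (6, 7, 3) = (-7, -10, -4), and w × v = (-62, 43, 1).
Distance = |w × v| / |v| = √5694 / √38 ≈ 12.241.

12.241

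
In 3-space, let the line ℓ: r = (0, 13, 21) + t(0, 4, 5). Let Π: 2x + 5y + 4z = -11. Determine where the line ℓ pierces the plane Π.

Substitute r = (0, 13, 21) + t(0, 4, 5) into the plane: 149 + 40t = -11, so t = -4.
Intersection: (0, 13, 21) + (-4)·(0, 4, 5) = (0, -3, 1).

(0, -3, 1)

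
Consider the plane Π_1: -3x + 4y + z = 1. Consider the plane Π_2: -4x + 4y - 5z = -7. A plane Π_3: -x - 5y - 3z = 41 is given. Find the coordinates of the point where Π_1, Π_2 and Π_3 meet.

Solving the 3×3 linear system -3x + 4y + z = 1, -4x + 4y - 5z = -7, -x - 5y - 3z = 41 (e.g. by elimination or Cramer's rule, determinant = 107) gives (-10, -8, 3).

(-10, -8, 3)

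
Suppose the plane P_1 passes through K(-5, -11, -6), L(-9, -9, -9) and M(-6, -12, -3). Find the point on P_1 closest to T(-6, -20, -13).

KL = (-4, 2, -3), KM = (-1, -1, 3); a normal to P_1 is KL × KM = (3, 15, 6).
Using K: P_1 has equation 3x + 15y + 6z = -216.
Foot = T − λn with λ = (n·T − d)/|n|² = (-396 − (-216))/270 = -2/3.
Foot = (-6, -20, -13) − (-2/3)·(3, 15, 6) = (-4, -10, -9).

(-4, -10, -9)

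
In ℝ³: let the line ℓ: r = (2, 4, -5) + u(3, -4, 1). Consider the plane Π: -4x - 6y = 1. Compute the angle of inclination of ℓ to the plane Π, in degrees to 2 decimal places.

sin θ = |n·v| / (|n||v|) = |12| / (√52 · √26) = 0.32636.
θ ≈ 19.05°.

19.05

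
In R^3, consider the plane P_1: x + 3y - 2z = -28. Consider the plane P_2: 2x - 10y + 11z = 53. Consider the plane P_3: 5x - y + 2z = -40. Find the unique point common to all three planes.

Solving the 3×3 linear system x + 3y - 2z = -28, 2x - 10y + 11z = 53, 5x - y + 2z = -40 (e.g. by elimination or Cramer's rule, determinant = 48) gives (-10, -4, 3).

(-10, -4, 3)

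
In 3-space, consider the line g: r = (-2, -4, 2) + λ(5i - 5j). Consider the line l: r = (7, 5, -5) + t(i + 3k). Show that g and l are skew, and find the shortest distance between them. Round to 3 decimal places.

Common perpendicular direction n = (5, -5, 0) × (1, 0, 3) = (-15, -15, 5).
With w = (7, 5, -5) − (-2, -4, 2) = (9, 9, -7), w · n = -305.
Since n ≠ 0 the lines are not parallel, and w · n = -305 ≠ 0 so they do not intersect; hence they are skew.
Distance = |w · n| / |n| = |-305| / √475 ≈ 13.994.

13.994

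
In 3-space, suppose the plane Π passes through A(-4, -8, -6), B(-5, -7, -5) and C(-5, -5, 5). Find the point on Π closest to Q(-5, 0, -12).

AB = (-1, 1, 1), AC = (-1, 3, 11); a normal to Π is AB × AC = (8, 10, -2).
Using A: Π has equation 8x + 10y - 2z = -100.
Foot = Q − λn with λ = (n·Q − d)/|n|² = (-16 − (-100))/168 = 1/2.
Foot = (-5, 0, -12) − (1/2)·(8, 10, -2) = (-9, -5, -11).

(-9, -5, -11)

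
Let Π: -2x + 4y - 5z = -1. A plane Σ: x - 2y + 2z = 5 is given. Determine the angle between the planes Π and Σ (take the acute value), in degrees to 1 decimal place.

6.4

cos θ = |n₁·n₂| / (|n₁||n₂|) = |-20| / (√45 · √9).
θ = arccos(0.99381) ≈ 6.4°.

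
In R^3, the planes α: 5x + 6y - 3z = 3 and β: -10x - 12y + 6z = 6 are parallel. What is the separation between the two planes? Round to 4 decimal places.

Rescale β by 1/(-2): 5x + 6y - 3z = -3. Then distance = |3 − (-3)| / √70 ≈ 0.7171.

0.7171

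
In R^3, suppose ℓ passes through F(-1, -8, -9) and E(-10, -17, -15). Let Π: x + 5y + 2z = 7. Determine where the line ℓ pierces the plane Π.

A direction vector for ℓ is E − F = (-9, -9, -6).
Substitute r = (-1, -8, -9) + t(-9, -9, -6) into the plane: -59 + (-66)t = 7, so t = -1.
Intersection: (-1, -8, -9) + (-1)·(-9, -9, -6) = (8, 1, -3).

(8, 1, -3)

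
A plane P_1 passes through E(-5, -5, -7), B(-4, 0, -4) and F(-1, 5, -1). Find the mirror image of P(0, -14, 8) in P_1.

(0, 4, -22)

EB = (1, 5, 3), EF = (4, 10, 6); a normal to P_1 is EB × EF = (0, 6, -10).
Using E: P_1 has equation 6y - 10z = 40.
λ = (n·P − d)/|n|² = (-164 − 40)/136 = -3/2.
Reflection = P − 2λn = (0, -14, 8) − (-3)·(0, 6, -10) = (0, 4, -22).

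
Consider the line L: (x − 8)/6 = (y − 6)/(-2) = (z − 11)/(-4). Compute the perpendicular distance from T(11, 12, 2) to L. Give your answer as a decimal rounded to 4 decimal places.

9.7211

L has direction (6, -2, -4) through (8, 6, 11).
Taking (8, 6, 11) on L with direction v = (6, -2, -4): w = T − (8, 6, 11) = (3, 6, -9), and w × v = (-42, -42, -42).
Distance = |w × v| / |v| = √5292 / √56 ≈ 9.7211.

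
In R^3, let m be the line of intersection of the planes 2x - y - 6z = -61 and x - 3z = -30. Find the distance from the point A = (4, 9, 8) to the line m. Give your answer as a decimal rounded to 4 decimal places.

Direction of m: (2, -1, -6) × (1, 0, -3) = (3, 0, 1).
A point on m: solving the two plane equations with x = -6 gives (-6, 1, 8).
Taking (-6, 1, 8) on m with direction v = (3, 0, 1): w = A − (-6, 1, 8) = (10, 8, 0), and w × v = (8, -10, -24).
Distance = |w × v| / |v| = √740 / √10 ≈ 8.6023.

8.6023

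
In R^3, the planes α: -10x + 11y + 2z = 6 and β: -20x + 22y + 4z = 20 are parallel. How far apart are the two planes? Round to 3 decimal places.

0.267

Rescale β by 1/2: -10x + 11y + 2z = 10. Then distance = |6 − 10| / √225 ≈ 0.267.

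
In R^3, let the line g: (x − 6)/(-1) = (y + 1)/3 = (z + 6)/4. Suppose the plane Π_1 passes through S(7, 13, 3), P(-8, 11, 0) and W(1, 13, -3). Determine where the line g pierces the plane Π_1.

(2, 11, 10)

g has direction (-1, 3, 4) through (6, -1, -6).
SP = (-15, -2, -3), SW = (-6, 0, -6); a normal to Π_1 is SP × SW = (12, -72, -12).
Using S: Π_1 has equation 12x - 72y - 12z = -888.
Substitute r = (6, -1, -6) + t(-1, 3, 4) into the plane: 216 + (-276)t = -888, so t = 4.
Intersection: (6, -1, -6) + 4·(-1, 3, 4) = (2, 11, 10).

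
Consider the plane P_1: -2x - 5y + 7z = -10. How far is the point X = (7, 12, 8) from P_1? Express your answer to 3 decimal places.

n·X − d = (-2)·(7) + (-5)·(12) + (7)·(8) − (-10) = -8; |n| = √78.
Distance = |-8| / √78 = 8/√78 ≈ 0.906.

0.906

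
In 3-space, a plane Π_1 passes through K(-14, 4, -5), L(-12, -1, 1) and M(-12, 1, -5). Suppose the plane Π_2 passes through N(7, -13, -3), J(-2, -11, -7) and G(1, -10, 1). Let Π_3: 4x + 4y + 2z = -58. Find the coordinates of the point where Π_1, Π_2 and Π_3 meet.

KL = (2, -5, 6), KM = (2, -3, 0); a normal to Π_1 is KL × KM = (18, 12, 4).
Using K: Π_1 has equation 18x + 12y + 4z = -224.
NJ = (-9, 2, -4), NG = (-6, 3, 4); a normal to Π_2 is NJ × NG = (20, 60, -15).
Using N: Π_2 has equation 20x + 60y - 15z = -595.
Solving the 3×3 linear system 18x + 12y + 4z = -224, 20x + 60y - 15z = -595, 4x + 4y + 2z = -58 (e.g. by elimination or Cramer's rule, determinant = 1400) gives (-8, -7, 1).

(-8, -7, 1)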